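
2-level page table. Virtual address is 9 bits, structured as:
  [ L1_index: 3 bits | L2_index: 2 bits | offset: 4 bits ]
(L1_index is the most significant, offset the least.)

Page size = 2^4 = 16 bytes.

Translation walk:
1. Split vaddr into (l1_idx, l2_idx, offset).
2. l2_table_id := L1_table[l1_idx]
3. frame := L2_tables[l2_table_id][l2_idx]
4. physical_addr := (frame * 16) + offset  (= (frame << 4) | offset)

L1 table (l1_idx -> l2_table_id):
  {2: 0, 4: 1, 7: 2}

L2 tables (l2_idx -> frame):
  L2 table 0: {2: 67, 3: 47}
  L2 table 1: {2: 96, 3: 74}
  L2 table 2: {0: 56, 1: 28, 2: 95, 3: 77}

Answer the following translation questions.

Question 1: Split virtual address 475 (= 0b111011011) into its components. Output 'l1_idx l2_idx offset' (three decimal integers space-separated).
vaddr = 475 = 0b111011011
  top 3 bits -> l1_idx = 7
  next 2 bits -> l2_idx = 1
  bottom 4 bits -> offset = 11

Answer: 7 1 11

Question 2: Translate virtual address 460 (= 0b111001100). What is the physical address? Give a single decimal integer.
vaddr = 460 = 0b111001100
Split: l1_idx=7, l2_idx=0, offset=12
L1[7] = 2
L2[2][0] = 56
paddr = 56 * 16 + 12 = 908

Answer: 908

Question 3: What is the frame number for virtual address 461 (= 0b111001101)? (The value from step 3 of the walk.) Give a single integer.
vaddr = 461: l1_idx=7, l2_idx=0
L1[7] = 2; L2[2][0] = 56

Answer: 56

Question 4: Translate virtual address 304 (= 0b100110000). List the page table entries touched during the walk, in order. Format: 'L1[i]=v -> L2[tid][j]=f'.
Answer: L1[4]=1 -> L2[1][3]=74

Derivation:
vaddr = 304 = 0b100110000
Split: l1_idx=4, l2_idx=3, offset=0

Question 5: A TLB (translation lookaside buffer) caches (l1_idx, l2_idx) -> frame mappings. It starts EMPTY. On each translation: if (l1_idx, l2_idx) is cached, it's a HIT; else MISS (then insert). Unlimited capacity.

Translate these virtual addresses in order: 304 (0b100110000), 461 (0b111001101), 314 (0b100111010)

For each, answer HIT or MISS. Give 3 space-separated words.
vaddr=304: (4,3) not in TLB -> MISS, insert
vaddr=461: (7,0) not in TLB -> MISS, insert
vaddr=314: (4,3) in TLB -> HIT

Answer: MISS MISS HIT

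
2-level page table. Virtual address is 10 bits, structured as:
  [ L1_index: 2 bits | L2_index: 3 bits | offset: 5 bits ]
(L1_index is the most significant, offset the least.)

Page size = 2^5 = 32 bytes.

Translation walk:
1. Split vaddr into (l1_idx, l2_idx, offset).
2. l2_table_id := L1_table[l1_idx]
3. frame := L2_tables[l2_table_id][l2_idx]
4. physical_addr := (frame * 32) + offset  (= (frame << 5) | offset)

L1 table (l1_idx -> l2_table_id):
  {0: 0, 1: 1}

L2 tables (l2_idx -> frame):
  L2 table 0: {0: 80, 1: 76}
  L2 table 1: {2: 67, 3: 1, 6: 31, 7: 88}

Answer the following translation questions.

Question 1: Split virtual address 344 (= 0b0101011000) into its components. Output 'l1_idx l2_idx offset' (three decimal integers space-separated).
Answer: 1 2 24

Derivation:
vaddr = 344 = 0b0101011000
  top 2 bits -> l1_idx = 1
  next 3 bits -> l2_idx = 2
  bottom 5 bits -> offset = 24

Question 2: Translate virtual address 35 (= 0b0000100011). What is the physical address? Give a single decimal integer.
Answer: 2435

Derivation:
vaddr = 35 = 0b0000100011
Split: l1_idx=0, l2_idx=1, offset=3
L1[0] = 0
L2[0][1] = 76
paddr = 76 * 32 + 3 = 2435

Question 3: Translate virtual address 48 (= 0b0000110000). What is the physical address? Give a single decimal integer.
Answer: 2448

Derivation:
vaddr = 48 = 0b0000110000
Split: l1_idx=0, l2_idx=1, offset=16
L1[0] = 0
L2[0][1] = 76
paddr = 76 * 32 + 16 = 2448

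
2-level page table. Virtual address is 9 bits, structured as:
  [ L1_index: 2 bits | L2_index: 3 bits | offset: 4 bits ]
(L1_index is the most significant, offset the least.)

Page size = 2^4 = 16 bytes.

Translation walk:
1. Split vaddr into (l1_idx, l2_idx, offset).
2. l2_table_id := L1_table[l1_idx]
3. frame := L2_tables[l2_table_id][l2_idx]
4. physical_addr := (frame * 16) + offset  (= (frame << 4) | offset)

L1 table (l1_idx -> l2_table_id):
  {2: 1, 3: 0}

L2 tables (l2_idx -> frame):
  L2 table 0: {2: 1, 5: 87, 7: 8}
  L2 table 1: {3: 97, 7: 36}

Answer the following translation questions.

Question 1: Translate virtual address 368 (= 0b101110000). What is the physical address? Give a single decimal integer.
Answer: 576

Derivation:
vaddr = 368 = 0b101110000
Split: l1_idx=2, l2_idx=7, offset=0
L1[2] = 1
L2[1][7] = 36
paddr = 36 * 16 + 0 = 576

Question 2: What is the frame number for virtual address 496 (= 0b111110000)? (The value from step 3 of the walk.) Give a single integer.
Answer: 8

Derivation:
vaddr = 496: l1_idx=3, l2_idx=7
L1[3] = 0; L2[0][7] = 8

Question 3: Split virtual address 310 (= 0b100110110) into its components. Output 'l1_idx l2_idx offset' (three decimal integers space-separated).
vaddr = 310 = 0b100110110
  top 2 bits -> l1_idx = 2
  next 3 bits -> l2_idx = 3
  bottom 4 bits -> offset = 6

Answer: 2 3 6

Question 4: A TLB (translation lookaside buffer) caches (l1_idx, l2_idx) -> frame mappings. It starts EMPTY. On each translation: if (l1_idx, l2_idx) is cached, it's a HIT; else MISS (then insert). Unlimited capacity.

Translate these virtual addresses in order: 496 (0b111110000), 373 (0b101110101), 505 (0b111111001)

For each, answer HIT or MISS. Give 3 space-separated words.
vaddr=496: (3,7) not in TLB -> MISS, insert
vaddr=373: (2,7) not in TLB -> MISS, insert
vaddr=505: (3,7) in TLB -> HIT

Answer: MISS MISS HIT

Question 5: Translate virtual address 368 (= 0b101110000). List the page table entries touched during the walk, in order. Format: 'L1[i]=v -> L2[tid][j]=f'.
vaddr = 368 = 0b101110000
Split: l1_idx=2, l2_idx=7, offset=0

Answer: L1[2]=1 -> L2[1][7]=36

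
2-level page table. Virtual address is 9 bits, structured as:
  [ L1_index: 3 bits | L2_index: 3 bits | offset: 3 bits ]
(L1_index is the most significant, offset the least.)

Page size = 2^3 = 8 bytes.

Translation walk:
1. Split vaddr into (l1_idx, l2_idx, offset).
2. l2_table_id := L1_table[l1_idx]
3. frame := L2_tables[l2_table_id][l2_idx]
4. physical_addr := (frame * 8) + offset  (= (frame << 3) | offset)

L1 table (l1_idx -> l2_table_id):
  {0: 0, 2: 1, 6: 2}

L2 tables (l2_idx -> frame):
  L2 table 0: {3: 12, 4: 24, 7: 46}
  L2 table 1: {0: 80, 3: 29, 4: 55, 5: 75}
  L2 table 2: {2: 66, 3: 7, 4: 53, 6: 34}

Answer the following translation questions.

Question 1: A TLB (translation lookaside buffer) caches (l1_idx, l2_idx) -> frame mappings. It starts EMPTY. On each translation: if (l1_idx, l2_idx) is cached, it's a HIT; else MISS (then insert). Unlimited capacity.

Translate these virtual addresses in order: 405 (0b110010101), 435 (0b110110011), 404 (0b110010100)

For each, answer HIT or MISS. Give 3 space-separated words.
Answer: MISS MISS HIT

Derivation:
vaddr=405: (6,2) not in TLB -> MISS, insert
vaddr=435: (6,6) not in TLB -> MISS, insert
vaddr=404: (6,2) in TLB -> HIT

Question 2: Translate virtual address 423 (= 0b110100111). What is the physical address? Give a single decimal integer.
Answer: 431

Derivation:
vaddr = 423 = 0b110100111
Split: l1_idx=6, l2_idx=4, offset=7
L1[6] = 2
L2[2][4] = 53
paddr = 53 * 8 + 7 = 431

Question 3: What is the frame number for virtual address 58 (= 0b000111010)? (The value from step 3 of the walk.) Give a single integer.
Answer: 46

Derivation:
vaddr = 58: l1_idx=0, l2_idx=7
L1[0] = 0; L2[0][7] = 46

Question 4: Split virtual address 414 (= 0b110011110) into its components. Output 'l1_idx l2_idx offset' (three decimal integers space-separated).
vaddr = 414 = 0b110011110
  top 3 bits -> l1_idx = 6
  next 3 bits -> l2_idx = 3
  bottom 3 bits -> offset = 6

Answer: 6 3 6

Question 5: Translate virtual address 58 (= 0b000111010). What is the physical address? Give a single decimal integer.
vaddr = 58 = 0b000111010
Split: l1_idx=0, l2_idx=7, offset=2
L1[0] = 0
L2[0][7] = 46
paddr = 46 * 8 + 2 = 370

Answer: 370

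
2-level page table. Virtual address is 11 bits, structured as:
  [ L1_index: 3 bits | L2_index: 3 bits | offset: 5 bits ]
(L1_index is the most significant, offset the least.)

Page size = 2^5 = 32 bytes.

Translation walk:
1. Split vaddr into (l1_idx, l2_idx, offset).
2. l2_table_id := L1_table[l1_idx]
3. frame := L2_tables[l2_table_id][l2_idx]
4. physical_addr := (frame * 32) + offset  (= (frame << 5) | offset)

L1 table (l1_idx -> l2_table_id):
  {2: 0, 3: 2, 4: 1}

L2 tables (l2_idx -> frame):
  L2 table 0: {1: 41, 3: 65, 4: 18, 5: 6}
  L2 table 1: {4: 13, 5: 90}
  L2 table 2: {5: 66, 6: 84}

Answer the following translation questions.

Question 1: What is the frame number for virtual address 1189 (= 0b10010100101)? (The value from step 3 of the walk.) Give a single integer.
Answer: 90

Derivation:
vaddr = 1189: l1_idx=4, l2_idx=5
L1[4] = 1; L2[1][5] = 90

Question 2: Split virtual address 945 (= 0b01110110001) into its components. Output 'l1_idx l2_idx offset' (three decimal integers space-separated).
Answer: 3 5 17

Derivation:
vaddr = 945 = 0b01110110001
  top 3 bits -> l1_idx = 3
  next 3 bits -> l2_idx = 5
  bottom 5 bits -> offset = 17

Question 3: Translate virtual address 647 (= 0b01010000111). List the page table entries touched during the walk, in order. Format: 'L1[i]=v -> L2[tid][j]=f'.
Answer: L1[2]=0 -> L2[0][4]=18

Derivation:
vaddr = 647 = 0b01010000111
Split: l1_idx=2, l2_idx=4, offset=7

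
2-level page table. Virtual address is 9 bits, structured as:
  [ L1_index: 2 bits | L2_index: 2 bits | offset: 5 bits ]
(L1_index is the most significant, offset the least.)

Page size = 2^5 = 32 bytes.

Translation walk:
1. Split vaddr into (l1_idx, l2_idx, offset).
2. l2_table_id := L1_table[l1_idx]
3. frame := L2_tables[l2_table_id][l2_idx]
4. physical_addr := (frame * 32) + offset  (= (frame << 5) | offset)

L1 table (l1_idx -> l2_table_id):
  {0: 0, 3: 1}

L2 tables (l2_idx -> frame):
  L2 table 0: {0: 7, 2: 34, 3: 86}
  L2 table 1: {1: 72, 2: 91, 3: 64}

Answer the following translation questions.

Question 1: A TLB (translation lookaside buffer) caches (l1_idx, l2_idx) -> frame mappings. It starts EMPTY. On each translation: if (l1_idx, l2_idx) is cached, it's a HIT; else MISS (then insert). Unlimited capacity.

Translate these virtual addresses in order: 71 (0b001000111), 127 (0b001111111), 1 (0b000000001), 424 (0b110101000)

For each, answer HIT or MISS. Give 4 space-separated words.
vaddr=71: (0,2) not in TLB -> MISS, insert
vaddr=127: (0,3) not in TLB -> MISS, insert
vaddr=1: (0,0) not in TLB -> MISS, insert
vaddr=424: (3,1) not in TLB -> MISS, insert

Answer: MISS MISS MISS MISS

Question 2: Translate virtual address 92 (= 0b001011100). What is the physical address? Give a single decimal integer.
Answer: 1116

Derivation:
vaddr = 92 = 0b001011100
Split: l1_idx=0, l2_idx=2, offset=28
L1[0] = 0
L2[0][2] = 34
paddr = 34 * 32 + 28 = 1116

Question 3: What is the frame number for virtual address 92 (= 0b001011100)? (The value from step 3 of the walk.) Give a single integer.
Answer: 34

Derivation:
vaddr = 92: l1_idx=0, l2_idx=2
L1[0] = 0; L2[0][2] = 34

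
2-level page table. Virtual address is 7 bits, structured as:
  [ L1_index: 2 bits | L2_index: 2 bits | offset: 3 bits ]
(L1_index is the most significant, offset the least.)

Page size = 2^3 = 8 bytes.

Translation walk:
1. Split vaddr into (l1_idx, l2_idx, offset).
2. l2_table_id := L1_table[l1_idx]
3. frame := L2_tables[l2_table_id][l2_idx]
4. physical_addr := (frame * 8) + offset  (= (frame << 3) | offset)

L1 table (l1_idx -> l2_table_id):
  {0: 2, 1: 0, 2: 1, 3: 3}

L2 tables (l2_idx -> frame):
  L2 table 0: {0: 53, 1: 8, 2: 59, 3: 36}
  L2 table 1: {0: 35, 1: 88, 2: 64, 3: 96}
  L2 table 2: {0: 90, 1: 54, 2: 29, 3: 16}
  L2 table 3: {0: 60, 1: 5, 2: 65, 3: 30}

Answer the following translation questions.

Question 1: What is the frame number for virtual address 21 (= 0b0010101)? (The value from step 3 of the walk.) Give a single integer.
vaddr = 21: l1_idx=0, l2_idx=2
L1[0] = 2; L2[2][2] = 29

Answer: 29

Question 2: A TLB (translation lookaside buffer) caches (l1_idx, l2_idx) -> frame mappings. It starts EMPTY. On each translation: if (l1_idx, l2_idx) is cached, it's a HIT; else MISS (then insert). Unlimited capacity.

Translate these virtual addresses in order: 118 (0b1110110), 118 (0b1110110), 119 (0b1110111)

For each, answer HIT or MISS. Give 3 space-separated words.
vaddr=118: (3,2) not in TLB -> MISS, insert
vaddr=118: (3,2) in TLB -> HIT
vaddr=119: (3,2) in TLB -> HIT

Answer: MISS HIT HIT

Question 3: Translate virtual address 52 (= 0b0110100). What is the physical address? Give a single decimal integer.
vaddr = 52 = 0b0110100
Split: l1_idx=1, l2_idx=2, offset=4
L1[1] = 0
L2[0][2] = 59
paddr = 59 * 8 + 4 = 476

Answer: 476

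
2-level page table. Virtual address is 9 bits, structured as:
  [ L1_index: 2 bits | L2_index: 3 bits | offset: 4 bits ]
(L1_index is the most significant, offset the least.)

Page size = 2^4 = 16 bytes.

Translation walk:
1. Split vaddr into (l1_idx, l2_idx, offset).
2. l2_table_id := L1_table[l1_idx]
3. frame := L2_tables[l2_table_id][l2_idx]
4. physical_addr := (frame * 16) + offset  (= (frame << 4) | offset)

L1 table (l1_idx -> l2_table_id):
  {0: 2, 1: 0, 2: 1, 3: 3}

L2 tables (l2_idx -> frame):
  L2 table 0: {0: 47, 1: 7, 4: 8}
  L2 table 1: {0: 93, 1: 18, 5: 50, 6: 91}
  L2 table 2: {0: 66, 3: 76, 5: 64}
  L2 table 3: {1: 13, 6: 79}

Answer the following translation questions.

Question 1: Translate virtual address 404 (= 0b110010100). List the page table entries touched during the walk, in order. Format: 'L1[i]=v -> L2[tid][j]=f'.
Answer: L1[3]=3 -> L2[3][1]=13

Derivation:
vaddr = 404 = 0b110010100
Split: l1_idx=3, l2_idx=1, offset=4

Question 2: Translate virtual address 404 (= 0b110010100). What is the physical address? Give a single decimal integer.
Answer: 212

Derivation:
vaddr = 404 = 0b110010100
Split: l1_idx=3, l2_idx=1, offset=4
L1[3] = 3
L2[3][1] = 13
paddr = 13 * 16 + 4 = 212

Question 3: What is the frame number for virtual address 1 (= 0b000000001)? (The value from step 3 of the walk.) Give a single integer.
vaddr = 1: l1_idx=0, l2_idx=0
L1[0] = 2; L2[2][0] = 66

Answer: 66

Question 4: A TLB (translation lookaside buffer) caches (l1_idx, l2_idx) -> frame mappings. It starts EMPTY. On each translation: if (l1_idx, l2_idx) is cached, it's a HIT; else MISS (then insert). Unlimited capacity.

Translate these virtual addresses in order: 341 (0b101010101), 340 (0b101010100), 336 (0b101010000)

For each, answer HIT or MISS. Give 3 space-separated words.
Answer: MISS HIT HIT

Derivation:
vaddr=341: (2,5) not in TLB -> MISS, insert
vaddr=340: (2,5) in TLB -> HIT
vaddr=336: (2,5) in TLB -> HIT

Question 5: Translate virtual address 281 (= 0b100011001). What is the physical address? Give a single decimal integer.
vaddr = 281 = 0b100011001
Split: l1_idx=2, l2_idx=1, offset=9
L1[2] = 1
L2[1][1] = 18
paddr = 18 * 16 + 9 = 297

Answer: 297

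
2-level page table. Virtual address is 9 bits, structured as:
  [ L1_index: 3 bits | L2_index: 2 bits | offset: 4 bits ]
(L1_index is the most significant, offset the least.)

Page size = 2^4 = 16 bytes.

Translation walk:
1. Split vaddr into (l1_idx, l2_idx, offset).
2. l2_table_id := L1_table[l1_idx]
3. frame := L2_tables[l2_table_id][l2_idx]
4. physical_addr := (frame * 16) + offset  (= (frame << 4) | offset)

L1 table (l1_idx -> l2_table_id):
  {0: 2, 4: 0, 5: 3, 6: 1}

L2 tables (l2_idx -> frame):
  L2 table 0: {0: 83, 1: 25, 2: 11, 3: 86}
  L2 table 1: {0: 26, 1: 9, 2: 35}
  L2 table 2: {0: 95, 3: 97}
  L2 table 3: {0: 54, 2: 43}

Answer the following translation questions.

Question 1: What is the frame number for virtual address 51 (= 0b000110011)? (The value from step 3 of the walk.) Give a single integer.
Answer: 97

Derivation:
vaddr = 51: l1_idx=0, l2_idx=3
L1[0] = 2; L2[2][3] = 97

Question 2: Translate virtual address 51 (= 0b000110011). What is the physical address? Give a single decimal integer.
Answer: 1555

Derivation:
vaddr = 51 = 0b000110011
Split: l1_idx=0, l2_idx=3, offset=3
L1[0] = 2
L2[2][3] = 97
paddr = 97 * 16 + 3 = 1555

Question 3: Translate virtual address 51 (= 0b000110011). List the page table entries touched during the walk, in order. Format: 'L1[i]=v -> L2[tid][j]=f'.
Answer: L1[0]=2 -> L2[2][3]=97

Derivation:
vaddr = 51 = 0b000110011
Split: l1_idx=0, l2_idx=3, offset=3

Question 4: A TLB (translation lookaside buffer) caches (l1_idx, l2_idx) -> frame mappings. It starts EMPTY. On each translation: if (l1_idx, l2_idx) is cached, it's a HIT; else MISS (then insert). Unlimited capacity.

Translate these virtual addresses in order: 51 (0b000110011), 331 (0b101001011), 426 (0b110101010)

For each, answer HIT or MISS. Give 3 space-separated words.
vaddr=51: (0,3) not in TLB -> MISS, insert
vaddr=331: (5,0) not in TLB -> MISS, insert
vaddr=426: (6,2) not in TLB -> MISS, insert

Answer: MISS MISS MISS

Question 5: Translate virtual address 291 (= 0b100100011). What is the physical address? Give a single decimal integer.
vaddr = 291 = 0b100100011
Split: l1_idx=4, l2_idx=2, offset=3
L1[4] = 0
L2[0][2] = 11
paddr = 11 * 16 + 3 = 179

Answer: 179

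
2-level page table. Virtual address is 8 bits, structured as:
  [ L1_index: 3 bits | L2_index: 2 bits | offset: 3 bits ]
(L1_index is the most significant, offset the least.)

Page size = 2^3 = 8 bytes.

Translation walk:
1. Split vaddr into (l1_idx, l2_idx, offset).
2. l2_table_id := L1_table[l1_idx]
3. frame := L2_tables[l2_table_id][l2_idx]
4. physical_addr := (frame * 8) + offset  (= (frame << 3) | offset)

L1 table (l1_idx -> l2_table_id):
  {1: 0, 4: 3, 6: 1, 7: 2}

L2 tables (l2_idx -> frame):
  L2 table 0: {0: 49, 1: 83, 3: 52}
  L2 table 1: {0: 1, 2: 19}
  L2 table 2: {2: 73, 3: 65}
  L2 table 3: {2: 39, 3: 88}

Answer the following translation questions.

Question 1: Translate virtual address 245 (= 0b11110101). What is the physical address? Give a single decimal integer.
Answer: 589

Derivation:
vaddr = 245 = 0b11110101
Split: l1_idx=7, l2_idx=2, offset=5
L1[7] = 2
L2[2][2] = 73
paddr = 73 * 8 + 5 = 589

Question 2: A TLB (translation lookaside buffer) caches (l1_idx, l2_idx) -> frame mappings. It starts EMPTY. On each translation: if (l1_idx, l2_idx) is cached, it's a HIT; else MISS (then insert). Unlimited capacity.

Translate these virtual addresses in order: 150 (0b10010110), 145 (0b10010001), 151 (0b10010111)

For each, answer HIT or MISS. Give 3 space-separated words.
Answer: MISS HIT HIT

Derivation:
vaddr=150: (4,2) not in TLB -> MISS, insert
vaddr=145: (4,2) in TLB -> HIT
vaddr=151: (4,2) in TLB -> HIT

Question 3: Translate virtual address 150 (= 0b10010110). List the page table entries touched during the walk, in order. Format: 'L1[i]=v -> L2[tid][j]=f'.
Answer: L1[4]=3 -> L2[3][2]=39

Derivation:
vaddr = 150 = 0b10010110
Split: l1_idx=4, l2_idx=2, offset=6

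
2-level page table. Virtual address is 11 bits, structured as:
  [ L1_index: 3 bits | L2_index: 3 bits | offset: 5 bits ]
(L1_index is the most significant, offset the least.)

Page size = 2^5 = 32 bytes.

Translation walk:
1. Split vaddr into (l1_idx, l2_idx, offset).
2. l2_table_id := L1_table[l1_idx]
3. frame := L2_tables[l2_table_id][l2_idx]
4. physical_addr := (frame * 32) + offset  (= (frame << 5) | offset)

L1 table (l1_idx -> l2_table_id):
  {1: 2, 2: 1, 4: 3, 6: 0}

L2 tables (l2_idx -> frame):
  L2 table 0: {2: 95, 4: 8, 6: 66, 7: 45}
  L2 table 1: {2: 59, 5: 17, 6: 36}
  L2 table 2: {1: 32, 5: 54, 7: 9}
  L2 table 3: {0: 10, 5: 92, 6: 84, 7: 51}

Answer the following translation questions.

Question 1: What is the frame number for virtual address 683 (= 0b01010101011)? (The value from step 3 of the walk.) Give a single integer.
Answer: 17

Derivation:
vaddr = 683: l1_idx=2, l2_idx=5
L1[2] = 1; L2[1][5] = 17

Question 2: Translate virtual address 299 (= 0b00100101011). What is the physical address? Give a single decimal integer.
vaddr = 299 = 0b00100101011
Split: l1_idx=1, l2_idx=1, offset=11
L1[1] = 2
L2[2][1] = 32
paddr = 32 * 32 + 11 = 1035

Answer: 1035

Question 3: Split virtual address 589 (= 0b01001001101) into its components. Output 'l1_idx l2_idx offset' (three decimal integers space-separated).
vaddr = 589 = 0b01001001101
  top 3 bits -> l1_idx = 2
  next 3 bits -> l2_idx = 2
  bottom 5 bits -> offset = 13

Answer: 2 2 13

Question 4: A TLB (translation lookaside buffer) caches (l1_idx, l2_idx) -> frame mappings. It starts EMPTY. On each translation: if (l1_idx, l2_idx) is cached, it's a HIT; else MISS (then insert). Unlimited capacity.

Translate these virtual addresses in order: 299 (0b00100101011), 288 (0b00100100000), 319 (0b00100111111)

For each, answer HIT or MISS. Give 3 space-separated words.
vaddr=299: (1,1) not in TLB -> MISS, insert
vaddr=288: (1,1) in TLB -> HIT
vaddr=319: (1,1) in TLB -> HIT

Answer: MISS HIT HIT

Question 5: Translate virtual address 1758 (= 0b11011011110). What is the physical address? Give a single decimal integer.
Answer: 2142

Derivation:
vaddr = 1758 = 0b11011011110
Split: l1_idx=6, l2_idx=6, offset=30
L1[6] = 0
L2[0][6] = 66
paddr = 66 * 32 + 30 = 2142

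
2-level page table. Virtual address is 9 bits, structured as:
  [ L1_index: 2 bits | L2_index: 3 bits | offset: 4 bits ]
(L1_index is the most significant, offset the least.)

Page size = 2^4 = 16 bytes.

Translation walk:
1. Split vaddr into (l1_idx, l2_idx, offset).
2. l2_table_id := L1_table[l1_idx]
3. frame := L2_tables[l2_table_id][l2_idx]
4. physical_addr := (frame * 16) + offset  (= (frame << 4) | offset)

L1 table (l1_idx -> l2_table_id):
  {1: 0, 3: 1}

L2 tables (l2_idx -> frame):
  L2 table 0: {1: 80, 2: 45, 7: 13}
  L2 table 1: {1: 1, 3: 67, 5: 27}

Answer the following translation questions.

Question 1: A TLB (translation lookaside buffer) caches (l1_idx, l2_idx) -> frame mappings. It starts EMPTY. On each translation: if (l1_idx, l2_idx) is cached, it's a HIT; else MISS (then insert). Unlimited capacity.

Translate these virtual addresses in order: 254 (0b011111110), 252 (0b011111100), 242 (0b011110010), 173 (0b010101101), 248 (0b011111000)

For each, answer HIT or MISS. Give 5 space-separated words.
Answer: MISS HIT HIT MISS HIT

Derivation:
vaddr=254: (1,7) not in TLB -> MISS, insert
vaddr=252: (1,7) in TLB -> HIT
vaddr=242: (1,7) in TLB -> HIT
vaddr=173: (1,2) not in TLB -> MISS, insert
vaddr=248: (1,7) in TLB -> HIT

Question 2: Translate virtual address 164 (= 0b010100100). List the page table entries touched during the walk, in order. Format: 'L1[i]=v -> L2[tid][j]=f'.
vaddr = 164 = 0b010100100
Split: l1_idx=1, l2_idx=2, offset=4

Answer: L1[1]=0 -> L2[0][2]=45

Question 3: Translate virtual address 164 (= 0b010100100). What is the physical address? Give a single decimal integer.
vaddr = 164 = 0b010100100
Split: l1_idx=1, l2_idx=2, offset=4
L1[1] = 0
L2[0][2] = 45
paddr = 45 * 16 + 4 = 724

Answer: 724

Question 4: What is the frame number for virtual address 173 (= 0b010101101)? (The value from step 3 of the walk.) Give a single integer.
vaddr = 173: l1_idx=1, l2_idx=2
L1[1] = 0; L2[0][2] = 45

Answer: 45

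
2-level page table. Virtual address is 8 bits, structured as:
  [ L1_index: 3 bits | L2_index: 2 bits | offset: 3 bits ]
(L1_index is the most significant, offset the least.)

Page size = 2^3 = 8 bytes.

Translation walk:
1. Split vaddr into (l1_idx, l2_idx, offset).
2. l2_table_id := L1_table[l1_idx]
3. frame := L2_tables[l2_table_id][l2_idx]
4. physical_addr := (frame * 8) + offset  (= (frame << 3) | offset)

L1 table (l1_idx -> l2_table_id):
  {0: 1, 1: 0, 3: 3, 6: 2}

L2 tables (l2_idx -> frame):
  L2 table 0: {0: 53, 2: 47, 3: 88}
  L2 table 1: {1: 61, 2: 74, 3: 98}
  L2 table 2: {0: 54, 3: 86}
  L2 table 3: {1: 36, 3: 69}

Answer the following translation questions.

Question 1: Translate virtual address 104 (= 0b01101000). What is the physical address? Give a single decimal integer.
vaddr = 104 = 0b01101000
Split: l1_idx=3, l2_idx=1, offset=0
L1[3] = 3
L2[3][1] = 36
paddr = 36 * 8 + 0 = 288

Answer: 288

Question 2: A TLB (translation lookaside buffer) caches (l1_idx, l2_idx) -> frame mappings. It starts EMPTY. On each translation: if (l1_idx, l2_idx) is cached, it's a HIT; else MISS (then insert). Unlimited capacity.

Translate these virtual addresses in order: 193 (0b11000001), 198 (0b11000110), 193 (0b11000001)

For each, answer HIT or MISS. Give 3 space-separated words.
vaddr=193: (6,0) not in TLB -> MISS, insert
vaddr=198: (6,0) in TLB -> HIT
vaddr=193: (6,0) in TLB -> HIT

Answer: MISS HIT HIT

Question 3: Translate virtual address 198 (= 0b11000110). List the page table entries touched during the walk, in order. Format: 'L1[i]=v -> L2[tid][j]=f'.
vaddr = 198 = 0b11000110
Split: l1_idx=6, l2_idx=0, offset=6

Answer: L1[6]=2 -> L2[2][0]=54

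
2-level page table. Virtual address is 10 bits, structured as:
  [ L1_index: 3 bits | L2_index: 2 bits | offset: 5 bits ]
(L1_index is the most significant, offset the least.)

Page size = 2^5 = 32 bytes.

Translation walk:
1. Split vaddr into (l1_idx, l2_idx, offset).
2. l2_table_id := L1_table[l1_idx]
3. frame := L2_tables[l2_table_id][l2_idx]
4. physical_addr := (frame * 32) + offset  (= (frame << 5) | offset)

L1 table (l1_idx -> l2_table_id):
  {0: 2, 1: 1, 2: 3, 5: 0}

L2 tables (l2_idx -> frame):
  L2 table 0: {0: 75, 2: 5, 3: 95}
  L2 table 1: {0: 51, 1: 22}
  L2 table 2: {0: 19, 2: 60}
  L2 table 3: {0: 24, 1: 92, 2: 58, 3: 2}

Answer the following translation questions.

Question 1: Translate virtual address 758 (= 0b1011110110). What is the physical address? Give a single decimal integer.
vaddr = 758 = 0b1011110110
Split: l1_idx=5, l2_idx=3, offset=22
L1[5] = 0
L2[0][3] = 95
paddr = 95 * 32 + 22 = 3062

Answer: 3062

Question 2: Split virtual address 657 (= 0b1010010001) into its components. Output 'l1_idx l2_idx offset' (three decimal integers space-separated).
vaddr = 657 = 0b1010010001
  top 3 bits -> l1_idx = 5
  next 2 bits -> l2_idx = 0
  bottom 5 bits -> offset = 17

Answer: 5 0 17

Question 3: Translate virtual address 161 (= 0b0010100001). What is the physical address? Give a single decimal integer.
vaddr = 161 = 0b0010100001
Split: l1_idx=1, l2_idx=1, offset=1
L1[1] = 1
L2[1][1] = 22
paddr = 22 * 32 + 1 = 705

Answer: 705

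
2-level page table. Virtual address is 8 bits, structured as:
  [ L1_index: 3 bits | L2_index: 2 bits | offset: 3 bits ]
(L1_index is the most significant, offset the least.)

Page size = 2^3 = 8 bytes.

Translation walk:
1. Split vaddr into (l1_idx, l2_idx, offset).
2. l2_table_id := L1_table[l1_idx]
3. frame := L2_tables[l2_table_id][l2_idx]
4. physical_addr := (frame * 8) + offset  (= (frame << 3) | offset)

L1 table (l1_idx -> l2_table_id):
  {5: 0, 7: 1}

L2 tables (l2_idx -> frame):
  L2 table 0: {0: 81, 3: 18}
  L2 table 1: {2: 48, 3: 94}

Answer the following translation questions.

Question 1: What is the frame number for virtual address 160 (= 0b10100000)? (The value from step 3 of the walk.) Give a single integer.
vaddr = 160: l1_idx=5, l2_idx=0
L1[5] = 0; L2[0][0] = 81

Answer: 81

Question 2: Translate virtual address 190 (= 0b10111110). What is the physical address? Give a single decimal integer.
Answer: 150

Derivation:
vaddr = 190 = 0b10111110
Split: l1_idx=5, l2_idx=3, offset=6
L1[5] = 0
L2[0][3] = 18
paddr = 18 * 8 + 6 = 150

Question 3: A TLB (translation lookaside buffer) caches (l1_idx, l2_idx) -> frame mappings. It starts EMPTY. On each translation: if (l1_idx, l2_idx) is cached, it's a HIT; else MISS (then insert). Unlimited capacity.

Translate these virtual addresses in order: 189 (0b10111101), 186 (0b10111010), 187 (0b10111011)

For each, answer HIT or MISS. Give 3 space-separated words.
vaddr=189: (5,3) not in TLB -> MISS, insert
vaddr=186: (5,3) in TLB -> HIT
vaddr=187: (5,3) in TLB -> HIT

Answer: MISS HIT HIT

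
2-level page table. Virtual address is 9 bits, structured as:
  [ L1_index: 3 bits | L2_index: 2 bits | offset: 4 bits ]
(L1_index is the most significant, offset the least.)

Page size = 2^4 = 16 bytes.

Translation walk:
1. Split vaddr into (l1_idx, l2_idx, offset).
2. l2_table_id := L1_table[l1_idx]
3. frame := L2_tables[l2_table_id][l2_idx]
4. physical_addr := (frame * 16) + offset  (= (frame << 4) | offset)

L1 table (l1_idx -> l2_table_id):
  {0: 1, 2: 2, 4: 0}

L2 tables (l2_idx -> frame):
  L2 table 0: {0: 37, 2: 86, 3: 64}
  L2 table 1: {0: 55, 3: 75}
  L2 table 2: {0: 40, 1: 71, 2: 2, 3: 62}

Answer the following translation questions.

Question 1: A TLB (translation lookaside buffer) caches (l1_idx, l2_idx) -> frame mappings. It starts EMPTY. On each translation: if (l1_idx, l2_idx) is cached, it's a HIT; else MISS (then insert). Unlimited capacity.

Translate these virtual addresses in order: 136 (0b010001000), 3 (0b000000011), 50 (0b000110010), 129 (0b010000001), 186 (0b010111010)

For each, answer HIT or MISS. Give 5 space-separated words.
Answer: MISS MISS MISS HIT MISS

Derivation:
vaddr=136: (2,0) not in TLB -> MISS, insert
vaddr=3: (0,0) not in TLB -> MISS, insert
vaddr=50: (0,3) not in TLB -> MISS, insert
vaddr=129: (2,0) in TLB -> HIT
vaddr=186: (2,3) not in TLB -> MISS, insert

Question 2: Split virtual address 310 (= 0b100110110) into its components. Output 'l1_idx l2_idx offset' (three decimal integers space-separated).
Answer: 4 3 6

Derivation:
vaddr = 310 = 0b100110110
  top 3 bits -> l1_idx = 4
  next 2 bits -> l2_idx = 3
  bottom 4 bits -> offset = 6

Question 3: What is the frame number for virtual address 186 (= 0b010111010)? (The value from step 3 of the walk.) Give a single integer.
vaddr = 186: l1_idx=2, l2_idx=3
L1[2] = 2; L2[2][3] = 62

Answer: 62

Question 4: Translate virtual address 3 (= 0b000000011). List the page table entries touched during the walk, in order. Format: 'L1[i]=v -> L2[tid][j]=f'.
vaddr = 3 = 0b000000011
Split: l1_idx=0, l2_idx=0, offset=3

Answer: L1[0]=1 -> L2[1][0]=55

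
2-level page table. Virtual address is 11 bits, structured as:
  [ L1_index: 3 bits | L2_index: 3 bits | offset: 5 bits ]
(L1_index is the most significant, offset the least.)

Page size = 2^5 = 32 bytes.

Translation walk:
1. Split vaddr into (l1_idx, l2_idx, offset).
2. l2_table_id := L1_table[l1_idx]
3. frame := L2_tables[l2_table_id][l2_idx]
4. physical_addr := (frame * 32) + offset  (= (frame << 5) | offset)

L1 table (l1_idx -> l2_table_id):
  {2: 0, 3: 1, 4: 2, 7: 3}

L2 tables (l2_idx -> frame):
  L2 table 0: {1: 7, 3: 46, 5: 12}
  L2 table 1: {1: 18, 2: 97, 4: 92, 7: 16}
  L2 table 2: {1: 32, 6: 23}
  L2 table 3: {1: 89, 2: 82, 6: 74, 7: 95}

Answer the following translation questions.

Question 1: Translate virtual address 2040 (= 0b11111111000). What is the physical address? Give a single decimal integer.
vaddr = 2040 = 0b11111111000
Split: l1_idx=7, l2_idx=7, offset=24
L1[7] = 3
L2[3][7] = 95
paddr = 95 * 32 + 24 = 3064

Answer: 3064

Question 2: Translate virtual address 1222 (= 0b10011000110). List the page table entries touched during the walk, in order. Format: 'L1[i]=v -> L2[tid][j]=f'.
Answer: L1[4]=2 -> L2[2][6]=23

Derivation:
vaddr = 1222 = 0b10011000110
Split: l1_idx=4, l2_idx=6, offset=6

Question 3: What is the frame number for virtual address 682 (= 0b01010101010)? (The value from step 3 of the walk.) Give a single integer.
Answer: 12

Derivation:
vaddr = 682: l1_idx=2, l2_idx=5
L1[2] = 0; L2[0][5] = 12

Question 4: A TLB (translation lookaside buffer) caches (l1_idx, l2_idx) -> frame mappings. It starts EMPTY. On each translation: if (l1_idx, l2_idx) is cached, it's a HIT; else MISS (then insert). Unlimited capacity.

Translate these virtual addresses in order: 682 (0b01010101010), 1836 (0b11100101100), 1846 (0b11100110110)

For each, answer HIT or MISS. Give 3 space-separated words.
vaddr=682: (2,5) not in TLB -> MISS, insert
vaddr=1836: (7,1) not in TLB -> MISS, insert
vaddr=1846: (7,1) in TLB -> HIT

Answer: MISS MISS HIT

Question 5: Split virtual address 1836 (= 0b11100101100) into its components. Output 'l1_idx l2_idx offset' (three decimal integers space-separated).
vaddr = 1836 = 0b11100101100
  top 3 bits -> l1_idx = 7
  next 3 bits -> l2_idx = 1
  bottom 5 bits -> offset = 12

Answer: 7 1 12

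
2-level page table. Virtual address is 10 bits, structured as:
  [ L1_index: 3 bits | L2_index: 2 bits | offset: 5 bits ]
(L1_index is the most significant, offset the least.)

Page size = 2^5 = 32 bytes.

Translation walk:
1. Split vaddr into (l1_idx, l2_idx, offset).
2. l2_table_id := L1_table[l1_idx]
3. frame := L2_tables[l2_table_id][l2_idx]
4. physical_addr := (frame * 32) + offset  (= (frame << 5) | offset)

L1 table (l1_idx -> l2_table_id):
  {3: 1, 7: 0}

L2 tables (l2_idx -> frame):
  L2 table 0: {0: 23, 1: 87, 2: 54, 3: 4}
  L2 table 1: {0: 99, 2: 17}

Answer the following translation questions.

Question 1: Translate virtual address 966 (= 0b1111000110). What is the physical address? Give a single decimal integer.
vaddr = 966 = 0b1111000110
Split: l1_idx=7, l2_idx=2, offset=6
L1[7] = 0
L2[0][2] = 54
paddr = 54 * 32 + 6 = 1734

Answer: 1734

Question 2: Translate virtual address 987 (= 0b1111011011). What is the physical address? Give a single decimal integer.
Answer: 1755

Derivation:
vaddr = 987 = 0b1111011011
Split: l1_idx=7, l2_idx=2, offset=27
L1[7] = 0
L2[0][2] = 54
paddr = 54 * 32 + 27 = 1755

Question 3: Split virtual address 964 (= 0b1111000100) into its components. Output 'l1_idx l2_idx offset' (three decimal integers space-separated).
vaddr = 964 = 0b1111000100
  top 3 bits -> l1_idx = 7
  next 2 bits -> l2_idx = 2
  bottom 5 bits -> offset = 4

Answer: 7 2 4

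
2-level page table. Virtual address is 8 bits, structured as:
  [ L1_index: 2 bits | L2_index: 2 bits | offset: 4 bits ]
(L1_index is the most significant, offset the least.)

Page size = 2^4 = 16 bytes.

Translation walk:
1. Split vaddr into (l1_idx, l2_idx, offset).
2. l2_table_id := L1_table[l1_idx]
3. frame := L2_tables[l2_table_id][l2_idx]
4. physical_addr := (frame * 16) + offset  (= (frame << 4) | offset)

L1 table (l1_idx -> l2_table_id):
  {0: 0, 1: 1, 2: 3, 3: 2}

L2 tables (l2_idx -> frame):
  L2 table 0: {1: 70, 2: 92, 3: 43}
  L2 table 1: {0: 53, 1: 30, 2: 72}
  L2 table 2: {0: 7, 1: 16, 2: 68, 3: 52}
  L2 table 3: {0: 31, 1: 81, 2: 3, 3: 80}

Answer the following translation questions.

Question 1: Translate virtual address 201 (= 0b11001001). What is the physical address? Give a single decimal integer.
Answer: 121

Derivation:
vaddr = 201 = 0b11001001
Split: l1_idx=3, l2_idx=0, offset=9
L1[3] = 2
L2[2][0] = 7
paddr = 7 * 16 + 9 = 121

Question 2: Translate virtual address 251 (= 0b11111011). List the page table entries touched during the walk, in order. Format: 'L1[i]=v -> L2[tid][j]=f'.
vaddr = 251 = 0b11111011
Split: l1_idx=3, l2_idx=3, offset=11

Answer: L1[3]=2 -> L2[2][3]=52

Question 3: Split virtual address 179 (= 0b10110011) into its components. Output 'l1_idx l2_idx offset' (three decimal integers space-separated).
Answer: 2 3 3

Derivation:
vaddr = 179 = 0b10110011
  top 2 bits -> l1_idx = 2
  next 2 bits -> l2_idx = 3
  bottom 4 bits -> offset = 3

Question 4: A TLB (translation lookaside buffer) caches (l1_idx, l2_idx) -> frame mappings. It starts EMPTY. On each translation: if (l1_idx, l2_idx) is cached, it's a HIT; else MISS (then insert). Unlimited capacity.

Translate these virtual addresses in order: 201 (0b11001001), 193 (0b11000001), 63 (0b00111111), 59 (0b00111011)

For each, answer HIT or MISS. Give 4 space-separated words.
vaddr=201: (3,0) not in TLB -> MISS, insert
vaddr=193: (3,0) in TLB -> HIT
vaddr=63: (0,3) not in TLB -> MISS, insert
vaddr=59: (0,3) in TLB -> HIT

Answer: MISS HIT MISS HIT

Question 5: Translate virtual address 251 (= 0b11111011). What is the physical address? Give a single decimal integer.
vaddr = 251 = 0b11111011
Split: l1_idx=3, l2_idx=3, offset=11
L1[3] = 2
L2[2][3] = 52
paddr = 52 * 16 + 11 = 843

Answer: 843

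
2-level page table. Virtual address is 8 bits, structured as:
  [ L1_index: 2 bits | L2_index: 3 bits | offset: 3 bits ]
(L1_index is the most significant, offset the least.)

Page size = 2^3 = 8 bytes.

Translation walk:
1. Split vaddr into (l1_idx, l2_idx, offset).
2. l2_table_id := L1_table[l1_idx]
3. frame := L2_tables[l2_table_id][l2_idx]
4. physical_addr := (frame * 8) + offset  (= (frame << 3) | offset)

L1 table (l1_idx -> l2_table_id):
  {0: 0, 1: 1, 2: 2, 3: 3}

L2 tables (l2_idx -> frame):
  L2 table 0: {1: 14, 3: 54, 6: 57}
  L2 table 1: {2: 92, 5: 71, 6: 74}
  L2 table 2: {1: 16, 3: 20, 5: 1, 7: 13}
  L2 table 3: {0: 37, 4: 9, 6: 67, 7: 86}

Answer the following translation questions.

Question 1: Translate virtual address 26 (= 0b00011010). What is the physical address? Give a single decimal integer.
Answer: 434

Derivation:
vaddr = 26 = 0b00011010
Split: l1_idx=0, l2_idx=3, offset=2
L1[0] = 0
L2[0][3] = 54
paddr = 54 * 8 + 2 = 434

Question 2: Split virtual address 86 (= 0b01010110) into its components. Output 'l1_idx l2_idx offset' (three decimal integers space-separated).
Answer: 1 2 6

Derivation:
vaddr = 86 = 0b01010110
  top 2 bits -> l1_idx = 1
  next 3 bits -> l2_idx = 2
  bottom 3 bits -> offset = 6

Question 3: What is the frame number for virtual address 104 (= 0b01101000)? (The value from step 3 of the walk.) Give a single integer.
vaddr = 104: l1_idx=1, l2_idx=5
L1[1] = 1; L2[1][5] = 71

Answer: 71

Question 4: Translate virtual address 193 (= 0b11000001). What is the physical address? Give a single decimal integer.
vaddr = 193 = 0b11000001
Split: l1_idx=3, l2_idx=0, offset=1
L1[3] = 3
L2[3][0] = 37
paddr = 37 * 8 + 1 = 297

Answer: 297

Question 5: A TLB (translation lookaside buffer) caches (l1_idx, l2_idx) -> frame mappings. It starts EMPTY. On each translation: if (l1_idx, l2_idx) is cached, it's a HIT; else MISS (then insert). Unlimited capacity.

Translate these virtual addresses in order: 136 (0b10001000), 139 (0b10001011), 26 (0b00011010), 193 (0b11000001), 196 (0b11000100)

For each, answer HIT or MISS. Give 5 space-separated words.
Answer: MISS HIT MISS MISS HIT

Derivation:
vaddr=136: (2,1) not in TLB -> MISS, insert
vaddr=139: (2,1) in TLB -> HIT
vaddr=26: (0,3) not in TLB -> MISS, insert
vaddr=193: (3,0) not in TLB -> MISS, insert
vaddr=196: (3,0) in TLB -> HIT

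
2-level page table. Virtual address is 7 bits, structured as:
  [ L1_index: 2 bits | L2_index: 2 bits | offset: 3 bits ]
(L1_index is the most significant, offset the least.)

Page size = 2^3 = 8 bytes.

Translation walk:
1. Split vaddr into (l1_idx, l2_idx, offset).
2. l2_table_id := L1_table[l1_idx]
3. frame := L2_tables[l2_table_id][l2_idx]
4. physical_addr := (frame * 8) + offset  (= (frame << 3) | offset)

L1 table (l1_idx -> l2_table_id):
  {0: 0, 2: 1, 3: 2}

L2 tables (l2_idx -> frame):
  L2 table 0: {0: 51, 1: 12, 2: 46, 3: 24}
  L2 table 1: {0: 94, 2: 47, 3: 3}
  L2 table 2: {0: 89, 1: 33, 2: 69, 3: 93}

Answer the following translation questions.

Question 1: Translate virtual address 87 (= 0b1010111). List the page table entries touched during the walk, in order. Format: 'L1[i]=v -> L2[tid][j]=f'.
Answer: L1[2]=1 -> L2[1][2]=47

Derivation:
vaddr = 87 = 0b1010111
Split: l1_idx=2, l2_idx=2, offset=7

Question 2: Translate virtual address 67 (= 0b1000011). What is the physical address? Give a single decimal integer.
vaddr = 67 = 0b1000011
Split: l1_idx=2, l2_idx=0, offset=3
L1[2] = 1
L2[1][0] = 94
paddr = 94 * 8 + 3 = 755

Answer: 755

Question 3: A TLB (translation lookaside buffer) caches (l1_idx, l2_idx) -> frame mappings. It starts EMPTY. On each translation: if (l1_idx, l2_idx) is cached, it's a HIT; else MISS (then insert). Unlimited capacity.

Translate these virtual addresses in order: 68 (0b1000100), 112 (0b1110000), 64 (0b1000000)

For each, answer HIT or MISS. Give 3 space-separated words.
Answer: MISS MISS HIT

Derivation:
vaddr=68: (2,0) not in TLB -> MISS, insert
vaddr=112: (3,2) not in TLB -> MISS, insert
vaddr=64: (2,0) in TLB -> HIT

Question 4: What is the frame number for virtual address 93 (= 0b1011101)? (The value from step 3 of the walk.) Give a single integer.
vaddr = 93: l1_idx=2, l2_idx=3
L1[2] = 1; L2[1][3] = 3

Answer: 3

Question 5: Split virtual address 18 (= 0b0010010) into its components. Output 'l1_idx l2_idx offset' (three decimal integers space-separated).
Answer: 0 2 2

Derivation:
vaddr = 18 = 0b0010010
  top 2 bits -> l1_idx = 0
  next 2 bits -> l2_idx = 2
  bottom 3 bits -> offset = 2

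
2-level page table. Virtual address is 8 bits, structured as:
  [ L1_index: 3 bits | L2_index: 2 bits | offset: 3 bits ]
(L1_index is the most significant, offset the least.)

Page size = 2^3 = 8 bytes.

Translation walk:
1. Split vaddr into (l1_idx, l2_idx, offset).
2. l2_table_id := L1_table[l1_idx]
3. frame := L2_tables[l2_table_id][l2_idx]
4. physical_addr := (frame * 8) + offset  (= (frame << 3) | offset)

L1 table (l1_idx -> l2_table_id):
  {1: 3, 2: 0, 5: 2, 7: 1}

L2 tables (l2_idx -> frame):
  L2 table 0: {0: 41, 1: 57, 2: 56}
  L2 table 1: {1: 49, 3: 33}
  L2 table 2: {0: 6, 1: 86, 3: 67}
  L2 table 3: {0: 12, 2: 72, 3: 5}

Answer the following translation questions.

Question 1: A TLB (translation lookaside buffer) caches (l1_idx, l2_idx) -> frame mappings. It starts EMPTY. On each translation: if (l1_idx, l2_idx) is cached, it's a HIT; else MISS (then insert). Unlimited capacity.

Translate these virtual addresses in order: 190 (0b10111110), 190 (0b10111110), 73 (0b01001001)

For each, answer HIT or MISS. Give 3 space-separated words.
vaddr=190: (5,3) not in TLB -> MISS, insert
vaddr=190: (5,3) in TLB -> HIT
vaddr=73: (2,1) not in TLB -> MISS, insert

Answer: MISS HIT MISS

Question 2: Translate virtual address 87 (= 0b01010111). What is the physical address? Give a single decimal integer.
vaddr = 87 = 0b01010111
Split: l1_idx=2, l2_idx=2, offset=7
L1[2] = 0
L2[0][2] = 56
paddr = 56 * 8 + 7 = 455

Answer: 455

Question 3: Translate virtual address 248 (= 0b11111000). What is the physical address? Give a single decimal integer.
vaddr = 248 = 0b11111000
Split: l1_idx=7, l2_idx=3, offset=0
L1[7] = 1
L2[1][3] = 33
paddr = 33 * 8 + 0 = 264

Answer: 264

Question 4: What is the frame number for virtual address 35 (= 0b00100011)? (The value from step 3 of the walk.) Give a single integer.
vaddr = 35: l1_idx=1, l2_idx=0
L1[1] = 3; L2[3][0] = 12

Answer: 12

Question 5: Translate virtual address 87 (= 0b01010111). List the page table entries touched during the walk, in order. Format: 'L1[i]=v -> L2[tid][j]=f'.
Answer: L1[2]=0 -> L2[0][2]=56

Derivation:
vaddr = 87 = 0b01010111
Split: l1_idx=2, l2_idx=2, offset=7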